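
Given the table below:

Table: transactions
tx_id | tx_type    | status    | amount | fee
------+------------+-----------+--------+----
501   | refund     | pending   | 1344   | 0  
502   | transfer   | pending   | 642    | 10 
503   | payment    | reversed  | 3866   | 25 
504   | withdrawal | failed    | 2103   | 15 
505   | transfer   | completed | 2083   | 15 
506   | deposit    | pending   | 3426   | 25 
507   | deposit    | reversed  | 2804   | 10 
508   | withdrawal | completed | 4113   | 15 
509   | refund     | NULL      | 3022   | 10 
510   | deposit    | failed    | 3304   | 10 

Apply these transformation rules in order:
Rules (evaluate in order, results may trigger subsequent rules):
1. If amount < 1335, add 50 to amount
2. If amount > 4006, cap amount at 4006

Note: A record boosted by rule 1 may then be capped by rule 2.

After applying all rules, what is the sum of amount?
26650

Step 1: Apply rule 1 to records with amount < 1335
  - 1 records get bonus of 50
  - Of these, 0 records then exceed 4006 and get capped
Step 2: Apply rule 2 to records with amount > 4006
  - 1 records (original) are capped
Step 3: Calculate final sum = 26650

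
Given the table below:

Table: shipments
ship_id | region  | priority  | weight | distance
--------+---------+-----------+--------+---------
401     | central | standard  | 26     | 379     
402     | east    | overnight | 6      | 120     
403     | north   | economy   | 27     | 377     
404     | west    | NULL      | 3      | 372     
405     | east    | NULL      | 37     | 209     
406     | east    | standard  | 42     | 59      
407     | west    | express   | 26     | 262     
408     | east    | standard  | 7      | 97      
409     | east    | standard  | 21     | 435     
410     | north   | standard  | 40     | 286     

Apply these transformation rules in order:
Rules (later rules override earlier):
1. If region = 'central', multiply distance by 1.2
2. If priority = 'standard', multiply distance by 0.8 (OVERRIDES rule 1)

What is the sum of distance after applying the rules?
2344.8

Step 1: Rule 2 takes priority for records with priority = 'standard'
  - 5 records: 1256 × 0.8 = 1004.8
Step 2: Rule 1 applies to remaining records with region = 'central'
  - 0 records: 0 × 1.2 = 0.0
Step 3: Other records unchanged: 1340
Step 4: Final sum = 1004.8 + 0.0 + 1340 = 2344.8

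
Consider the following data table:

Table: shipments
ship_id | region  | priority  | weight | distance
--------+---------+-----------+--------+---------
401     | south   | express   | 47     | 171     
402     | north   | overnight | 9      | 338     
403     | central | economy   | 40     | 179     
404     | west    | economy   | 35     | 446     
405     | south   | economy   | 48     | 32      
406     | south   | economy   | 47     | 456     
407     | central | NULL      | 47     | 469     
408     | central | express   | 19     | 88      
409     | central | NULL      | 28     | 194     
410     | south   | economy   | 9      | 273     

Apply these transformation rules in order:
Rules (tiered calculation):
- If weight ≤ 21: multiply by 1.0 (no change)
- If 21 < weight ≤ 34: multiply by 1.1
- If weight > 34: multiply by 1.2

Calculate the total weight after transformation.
384.6

Step 1: Tier 1 (weight ≤ 21): 3 records, sum = 37 × 1.0 = 37.0
Step 2: Tier 2 (21 < weight ≤ 34): 1 records, sum = 28 × 1.1 = 30.8
Step 3: Tier 3 (weight > 34): 6 records, sum = 264 × 1.2 = 316.8
Step 4: Final sum = 37.0 + 30.8 + 316.8 = 384.6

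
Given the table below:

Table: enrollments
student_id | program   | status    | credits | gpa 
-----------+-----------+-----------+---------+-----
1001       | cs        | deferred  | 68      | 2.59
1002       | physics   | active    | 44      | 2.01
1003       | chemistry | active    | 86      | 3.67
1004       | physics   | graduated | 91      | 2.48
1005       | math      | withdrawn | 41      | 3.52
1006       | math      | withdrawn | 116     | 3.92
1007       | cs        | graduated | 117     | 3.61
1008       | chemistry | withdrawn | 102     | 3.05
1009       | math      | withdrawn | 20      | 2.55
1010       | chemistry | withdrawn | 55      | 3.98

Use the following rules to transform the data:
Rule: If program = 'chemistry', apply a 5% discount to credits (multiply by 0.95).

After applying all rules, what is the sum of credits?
727.85

Step 1: Records with program = 'chemistry' have total credits = 243
Step 2: Apply multiplier: 243 × 0.95 = 230.85
Step 3: Other records total: 497
Step 4: Final sum = 230.85 + 497 = 727.85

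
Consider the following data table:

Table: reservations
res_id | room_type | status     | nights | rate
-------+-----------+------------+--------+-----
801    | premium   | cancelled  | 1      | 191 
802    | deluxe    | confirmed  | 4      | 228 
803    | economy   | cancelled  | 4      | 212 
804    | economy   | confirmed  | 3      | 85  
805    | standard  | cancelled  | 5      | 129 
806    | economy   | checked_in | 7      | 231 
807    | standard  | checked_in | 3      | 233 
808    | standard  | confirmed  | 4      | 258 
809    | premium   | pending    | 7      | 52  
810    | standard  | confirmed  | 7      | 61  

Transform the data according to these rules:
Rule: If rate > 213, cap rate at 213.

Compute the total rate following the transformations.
1582

Step 1: 4 records have rate > 213
Step 2: These records originally summed to 950
Step 3: After capping: 4 × 213 = 852
Step 4: Unaffected records sum: 730
Step 5: Final sum = 852 + 730 = 1582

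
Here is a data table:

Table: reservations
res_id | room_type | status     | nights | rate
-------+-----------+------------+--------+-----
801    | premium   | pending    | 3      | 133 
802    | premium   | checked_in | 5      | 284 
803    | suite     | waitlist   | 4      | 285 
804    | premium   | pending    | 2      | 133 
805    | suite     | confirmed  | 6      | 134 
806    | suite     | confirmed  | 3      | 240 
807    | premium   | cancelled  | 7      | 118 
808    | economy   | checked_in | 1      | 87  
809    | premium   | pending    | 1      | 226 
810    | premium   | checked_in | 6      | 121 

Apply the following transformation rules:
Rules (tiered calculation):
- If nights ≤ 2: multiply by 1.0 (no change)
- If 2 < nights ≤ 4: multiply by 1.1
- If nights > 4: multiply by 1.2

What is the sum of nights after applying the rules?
43.8

Step 1: Tier 1 (nights ≤ 2): 3 records, sum = 4 × 1.0 = 4.0
Step 2: Tier 2 (2 < nights ≤ 4): 3 records, sum = 10 × 1.1 = 11.0
Step 3: Tier 3 (nights > 4): 4 records, sum = 24 × 1.2 = 28.8
Step 4: Final sum = 4.0 + 11.0 + 28.8 = 43.8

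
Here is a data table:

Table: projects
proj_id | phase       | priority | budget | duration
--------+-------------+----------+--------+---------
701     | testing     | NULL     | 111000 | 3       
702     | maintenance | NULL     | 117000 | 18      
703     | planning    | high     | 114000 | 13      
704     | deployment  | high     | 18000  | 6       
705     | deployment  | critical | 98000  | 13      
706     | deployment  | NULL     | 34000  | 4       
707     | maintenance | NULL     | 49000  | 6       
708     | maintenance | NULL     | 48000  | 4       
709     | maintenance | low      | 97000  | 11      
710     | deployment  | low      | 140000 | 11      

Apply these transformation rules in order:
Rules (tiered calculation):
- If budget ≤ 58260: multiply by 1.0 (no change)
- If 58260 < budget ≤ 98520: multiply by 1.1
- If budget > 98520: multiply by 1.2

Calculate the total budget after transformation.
941900.0

Step 1: Tier 1 (budget ≤ 58260): 4 records, sum = 149000 × 1.0 = 149000.0
Step 2: Tier 2 (58260 < budget ≤ 98520): 2 records, sum = 195000 × 1.1 = 214500.0
Step 3: Tier 3 (budget > 98520): 4 records, sum = 482000 × 1.2 = 578400.0
Step 4: Final sum = 149000.0 + 214500.0 + 578400.0 = 941900.0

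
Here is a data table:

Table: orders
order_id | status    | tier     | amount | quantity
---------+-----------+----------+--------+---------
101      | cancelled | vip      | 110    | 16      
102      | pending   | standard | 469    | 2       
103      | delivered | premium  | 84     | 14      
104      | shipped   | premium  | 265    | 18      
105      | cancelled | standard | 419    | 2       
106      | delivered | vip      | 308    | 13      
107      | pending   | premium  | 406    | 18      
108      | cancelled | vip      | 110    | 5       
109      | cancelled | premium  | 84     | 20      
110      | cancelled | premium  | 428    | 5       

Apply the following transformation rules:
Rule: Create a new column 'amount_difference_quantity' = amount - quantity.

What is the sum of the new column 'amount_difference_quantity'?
2570

Step 1: For each record, compute amount - quantity
Example calculations:
  110 - 16 = 94
  469 - 2 = 467
  84 - 14 = 70
  ...
Step 2: Sum all derived values
Step 3: Total = 2570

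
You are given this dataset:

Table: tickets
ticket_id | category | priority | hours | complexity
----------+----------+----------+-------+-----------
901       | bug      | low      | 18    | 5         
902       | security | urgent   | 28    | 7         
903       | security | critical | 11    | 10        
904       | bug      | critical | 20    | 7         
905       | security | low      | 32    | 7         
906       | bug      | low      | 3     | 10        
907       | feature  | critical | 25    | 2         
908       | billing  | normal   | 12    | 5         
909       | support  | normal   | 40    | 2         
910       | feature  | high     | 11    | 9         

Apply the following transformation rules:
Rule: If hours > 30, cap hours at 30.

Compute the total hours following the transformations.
188

Step 1: 2 records have hours > 30
Step 2: These records originally summed to 72
Step 3: After capping: 2 × 30 = 60
Step 4: Unaffected records sum: 128
Step 5: Final sum = 60 + 128 = 188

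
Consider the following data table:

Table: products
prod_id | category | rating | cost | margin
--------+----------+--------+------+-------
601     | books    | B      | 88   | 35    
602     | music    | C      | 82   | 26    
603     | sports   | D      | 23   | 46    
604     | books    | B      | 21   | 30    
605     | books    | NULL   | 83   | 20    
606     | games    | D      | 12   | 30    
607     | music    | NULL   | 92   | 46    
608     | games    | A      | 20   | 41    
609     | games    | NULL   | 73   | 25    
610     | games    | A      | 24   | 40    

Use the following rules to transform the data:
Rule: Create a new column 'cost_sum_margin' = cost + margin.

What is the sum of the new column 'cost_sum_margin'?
857

Step 1: For each record, compute cost + margin
Example calculations:
  88 + 35 = 123
  82 + 26 = 108
  23 + 46 = 69
  ...
Step 2: Sum all derived values
Step 3: Total = 857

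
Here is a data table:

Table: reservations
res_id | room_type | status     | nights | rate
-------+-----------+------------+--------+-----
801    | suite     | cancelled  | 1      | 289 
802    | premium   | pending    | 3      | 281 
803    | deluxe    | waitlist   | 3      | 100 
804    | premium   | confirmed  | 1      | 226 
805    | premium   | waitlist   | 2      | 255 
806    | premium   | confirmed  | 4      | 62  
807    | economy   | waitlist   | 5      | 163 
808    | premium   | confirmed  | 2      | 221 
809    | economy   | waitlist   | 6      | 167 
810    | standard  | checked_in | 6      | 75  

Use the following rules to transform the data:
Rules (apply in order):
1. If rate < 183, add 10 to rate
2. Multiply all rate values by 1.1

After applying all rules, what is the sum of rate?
2077.9

Step 1: Apply Rule 1 - Add 10 to records with rate < 183
  - 5 records affected: 567 + (5 × 10) = 617
  - Unaffected records: 1272
  - Sum after Rule 1: 1889
Step 2: Apply Rule 2 - Multiply all by 1.1
  - 1889 × 1.1 = 2077.9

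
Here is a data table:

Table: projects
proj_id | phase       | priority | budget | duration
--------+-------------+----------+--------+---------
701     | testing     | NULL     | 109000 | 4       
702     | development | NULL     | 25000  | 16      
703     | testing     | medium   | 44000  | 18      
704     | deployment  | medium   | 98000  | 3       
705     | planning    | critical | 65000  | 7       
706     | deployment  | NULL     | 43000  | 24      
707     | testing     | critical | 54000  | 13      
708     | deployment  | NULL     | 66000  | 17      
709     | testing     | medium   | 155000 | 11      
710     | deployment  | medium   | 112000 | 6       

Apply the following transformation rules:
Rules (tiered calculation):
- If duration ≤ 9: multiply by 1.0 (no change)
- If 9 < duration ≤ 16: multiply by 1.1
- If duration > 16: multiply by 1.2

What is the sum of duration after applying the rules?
134.8

Step 1: Tier 1 (duration ≤ 9): 4 records, sum = 20 × 1.0 = 20.0
Step 2: Tier 2 (9 < duration ≤ 16): 3 records, sum = 40 × 1.1 = 44.0
Step 3: Tier 3 (duration > 16): 3 records, sum = 59 × 1.2 = 70.8
Step 4: Final sum = 20.0 + 44.0 + 70.8 = 134.8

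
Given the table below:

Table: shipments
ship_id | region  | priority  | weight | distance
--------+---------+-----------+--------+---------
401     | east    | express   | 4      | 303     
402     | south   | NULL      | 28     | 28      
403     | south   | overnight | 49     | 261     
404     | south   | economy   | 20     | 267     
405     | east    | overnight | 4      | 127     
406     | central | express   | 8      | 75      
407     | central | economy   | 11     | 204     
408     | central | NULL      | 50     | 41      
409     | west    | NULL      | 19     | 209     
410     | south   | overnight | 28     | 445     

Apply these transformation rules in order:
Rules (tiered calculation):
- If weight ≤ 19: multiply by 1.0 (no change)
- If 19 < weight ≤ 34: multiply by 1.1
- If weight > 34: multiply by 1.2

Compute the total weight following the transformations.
248.4

Step 1: Tier 1 (weight ≤ 19): 5 records, sum = 46 × 1.0 = 46.0
Step 2: Tier 2 (19 < weight ≤ 34): 3 records, sum = 76 × 1.1 = 83.6
Step 3: Tier 3 (weight > 34): 2 records, sum = 99 × 1.2 = 118.8
Step 4: Final sum = 46.0 + 83.6 + 118.8 = 248.4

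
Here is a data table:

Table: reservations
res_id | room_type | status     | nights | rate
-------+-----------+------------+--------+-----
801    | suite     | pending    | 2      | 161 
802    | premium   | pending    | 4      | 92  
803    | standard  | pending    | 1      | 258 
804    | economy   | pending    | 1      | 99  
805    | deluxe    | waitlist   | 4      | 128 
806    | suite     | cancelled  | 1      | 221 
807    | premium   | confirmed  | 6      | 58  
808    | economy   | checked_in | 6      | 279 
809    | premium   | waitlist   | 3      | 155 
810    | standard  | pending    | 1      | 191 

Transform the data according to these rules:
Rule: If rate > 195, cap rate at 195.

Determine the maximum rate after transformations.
195

Step 1: Original maximum rate = 279
Step 2: Apply cap at 195
Step 3: 3 records had rate > 195 and were capped
Step 4: Maximum after transformation = 195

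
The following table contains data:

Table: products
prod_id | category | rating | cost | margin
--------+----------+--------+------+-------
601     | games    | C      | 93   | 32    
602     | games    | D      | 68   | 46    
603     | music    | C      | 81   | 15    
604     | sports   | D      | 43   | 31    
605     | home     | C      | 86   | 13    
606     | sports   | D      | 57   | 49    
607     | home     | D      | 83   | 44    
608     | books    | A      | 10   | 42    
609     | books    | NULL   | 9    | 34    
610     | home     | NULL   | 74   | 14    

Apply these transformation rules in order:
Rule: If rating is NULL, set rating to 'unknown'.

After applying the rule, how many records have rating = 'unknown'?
2

Step 1: Count records where rating IS NULL
Step 2: Found 2 records with NULL rating
Step 3: These records will have rating set to 'unknown'
Step 4: Records already having rating = 'unknown': 0
Step 5: Answer: 2 + 0 = 2 records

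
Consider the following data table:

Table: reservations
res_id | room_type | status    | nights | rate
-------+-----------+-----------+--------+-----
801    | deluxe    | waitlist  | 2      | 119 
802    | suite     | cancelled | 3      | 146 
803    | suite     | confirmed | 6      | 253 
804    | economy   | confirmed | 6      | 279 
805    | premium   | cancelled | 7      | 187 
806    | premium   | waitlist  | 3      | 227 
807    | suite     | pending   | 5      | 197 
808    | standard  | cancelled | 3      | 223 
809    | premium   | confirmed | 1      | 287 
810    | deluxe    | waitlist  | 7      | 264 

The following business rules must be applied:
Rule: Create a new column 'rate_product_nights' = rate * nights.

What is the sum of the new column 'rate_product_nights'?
9647

Step 1: For each record, compute rate * nights
Example calculations:
  119 * 2 = 238
  146 * 3 = 438
  253 * 6 = 1518
  ...
Step 2: Sum all derived values
Step 3: Total = 9647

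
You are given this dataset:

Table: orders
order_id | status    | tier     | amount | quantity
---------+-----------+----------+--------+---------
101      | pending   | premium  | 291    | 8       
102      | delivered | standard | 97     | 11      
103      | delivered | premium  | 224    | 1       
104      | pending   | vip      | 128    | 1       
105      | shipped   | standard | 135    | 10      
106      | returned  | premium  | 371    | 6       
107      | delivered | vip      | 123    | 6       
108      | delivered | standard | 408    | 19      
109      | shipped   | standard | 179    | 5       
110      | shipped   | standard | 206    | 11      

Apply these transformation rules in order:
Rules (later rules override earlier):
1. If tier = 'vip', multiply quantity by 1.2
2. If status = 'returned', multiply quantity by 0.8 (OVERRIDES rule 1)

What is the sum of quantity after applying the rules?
78.2

Step 1: Rule 2 takes priority for records with status = 'returned'
  - 1 records: 6 × 0.8 = 4.8
Step 2: Rule 1 applies to remaining records with tier = 'vip'
  - 2 records: 7 × 1.2 = 8.4
Step 3: Other records unchanged: 65
Step 4: Final sum = 4.8 + 8.4 + 65 = 78.2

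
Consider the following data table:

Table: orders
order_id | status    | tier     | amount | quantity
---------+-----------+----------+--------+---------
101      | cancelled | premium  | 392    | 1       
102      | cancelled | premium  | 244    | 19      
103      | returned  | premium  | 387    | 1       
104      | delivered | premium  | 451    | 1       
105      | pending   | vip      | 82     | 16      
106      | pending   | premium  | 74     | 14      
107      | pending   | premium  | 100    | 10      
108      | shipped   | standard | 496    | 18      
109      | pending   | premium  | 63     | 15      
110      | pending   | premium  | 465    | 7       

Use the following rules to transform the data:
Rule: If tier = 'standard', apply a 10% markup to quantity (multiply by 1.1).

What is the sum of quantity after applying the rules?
103.8

Step 1: Records with tier = 'standard' have total quantity = 18
Step 2: Apply multiplier: 18 × 1.1 = 19.8
Step 3: Other records total: 84
Step 4: Final sum = 19.8 + 84 = 103.8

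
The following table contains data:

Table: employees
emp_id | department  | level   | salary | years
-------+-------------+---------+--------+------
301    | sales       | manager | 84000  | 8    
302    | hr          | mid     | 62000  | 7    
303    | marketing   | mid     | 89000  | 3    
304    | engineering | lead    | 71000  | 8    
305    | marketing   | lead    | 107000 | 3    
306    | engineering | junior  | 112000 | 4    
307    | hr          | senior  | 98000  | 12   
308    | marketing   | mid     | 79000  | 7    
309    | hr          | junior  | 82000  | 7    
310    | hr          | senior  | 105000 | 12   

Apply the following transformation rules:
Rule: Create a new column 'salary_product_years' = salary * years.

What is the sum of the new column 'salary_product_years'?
6273000

Step 1: For each record, compute salary * years
Example calculations:
  84000 * 8 = 672000
  62000 * 7 = 434000
  89000 * 3 = 267000
  ...
Step 2: Sum all derived values
Step 3: Total = 6273000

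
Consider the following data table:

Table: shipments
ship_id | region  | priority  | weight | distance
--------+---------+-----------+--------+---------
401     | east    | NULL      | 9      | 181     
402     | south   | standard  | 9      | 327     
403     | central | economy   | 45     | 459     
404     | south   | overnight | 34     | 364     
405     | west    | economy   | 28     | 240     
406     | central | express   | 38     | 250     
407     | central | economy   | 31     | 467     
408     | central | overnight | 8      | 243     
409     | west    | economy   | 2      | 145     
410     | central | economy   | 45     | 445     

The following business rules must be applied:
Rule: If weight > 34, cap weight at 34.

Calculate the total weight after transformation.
223

Step 1: 3 records have weight > 34
Step 2: These records originally summed to 128
Step 3: After capping: 3 × 34 = 102
Step 4: Unaffected records sum: 121
Step 5: Final sum = 102 + 121 = 223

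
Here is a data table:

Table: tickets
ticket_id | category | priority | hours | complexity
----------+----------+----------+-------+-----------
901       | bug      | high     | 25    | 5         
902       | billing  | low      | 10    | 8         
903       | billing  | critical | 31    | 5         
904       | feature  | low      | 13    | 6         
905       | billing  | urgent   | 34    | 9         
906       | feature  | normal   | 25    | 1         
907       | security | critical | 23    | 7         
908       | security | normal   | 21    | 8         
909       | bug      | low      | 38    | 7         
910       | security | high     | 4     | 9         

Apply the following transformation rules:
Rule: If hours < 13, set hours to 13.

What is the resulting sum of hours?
236

Step 1: 2 records have hours < 13
Step 2: These records originally summed to 14
Step 3: After setting to minimum: 2 × 13 = 26
Step 4: Unaffected records sum: 210
Step 5: Final sum = 26 + 210 = 236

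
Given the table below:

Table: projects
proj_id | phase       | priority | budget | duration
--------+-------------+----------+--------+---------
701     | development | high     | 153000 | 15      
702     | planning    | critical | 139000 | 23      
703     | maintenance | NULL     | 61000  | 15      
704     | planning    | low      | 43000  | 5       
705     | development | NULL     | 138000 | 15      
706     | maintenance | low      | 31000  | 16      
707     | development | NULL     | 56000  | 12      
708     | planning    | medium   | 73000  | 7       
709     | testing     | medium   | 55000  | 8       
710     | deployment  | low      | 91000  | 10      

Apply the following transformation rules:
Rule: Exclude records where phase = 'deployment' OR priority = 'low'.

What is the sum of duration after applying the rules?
95

Step 1: Find records where phase = 'deployment' OR priority = 'low'
Step 2: 3 records match, summing to 31
Step 3: Original sum: 126
Step 4: Remaining sum = 126 - 31 = 95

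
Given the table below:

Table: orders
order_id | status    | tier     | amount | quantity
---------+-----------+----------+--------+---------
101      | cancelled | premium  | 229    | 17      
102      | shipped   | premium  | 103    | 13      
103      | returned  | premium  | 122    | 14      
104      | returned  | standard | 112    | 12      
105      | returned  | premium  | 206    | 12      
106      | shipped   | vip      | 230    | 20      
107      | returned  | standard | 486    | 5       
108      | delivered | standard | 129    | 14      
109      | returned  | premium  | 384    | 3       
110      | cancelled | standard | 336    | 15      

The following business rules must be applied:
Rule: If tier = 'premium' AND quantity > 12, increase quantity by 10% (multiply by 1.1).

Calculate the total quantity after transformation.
129.4

Step 1: Find records where tier = 'premium' AND quantity > 12
Step 2: 3 records match, summing to 44
Step 3: After multiplier: 44 × 1.1 = 48.4
Step 4: Unaffected records sum: 81
Step 5: Final sum = 48.4 + 81 = 129.4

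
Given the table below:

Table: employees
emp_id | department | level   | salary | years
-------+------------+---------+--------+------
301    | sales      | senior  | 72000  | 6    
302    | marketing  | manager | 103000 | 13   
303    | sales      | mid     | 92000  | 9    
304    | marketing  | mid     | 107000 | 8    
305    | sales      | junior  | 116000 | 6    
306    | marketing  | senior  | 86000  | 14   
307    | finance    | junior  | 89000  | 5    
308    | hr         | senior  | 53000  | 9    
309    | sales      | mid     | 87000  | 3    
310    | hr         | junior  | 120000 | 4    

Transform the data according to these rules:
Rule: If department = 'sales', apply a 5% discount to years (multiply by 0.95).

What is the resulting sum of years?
75.8

Step 1: Records with department = 'sales' have total years = 24
Step 2: Apply multiplier: 24 × 0.95 = 22.8
Step 3: Other records total: 53
Step 4: Final sum = 22.8 + 53 = 75.8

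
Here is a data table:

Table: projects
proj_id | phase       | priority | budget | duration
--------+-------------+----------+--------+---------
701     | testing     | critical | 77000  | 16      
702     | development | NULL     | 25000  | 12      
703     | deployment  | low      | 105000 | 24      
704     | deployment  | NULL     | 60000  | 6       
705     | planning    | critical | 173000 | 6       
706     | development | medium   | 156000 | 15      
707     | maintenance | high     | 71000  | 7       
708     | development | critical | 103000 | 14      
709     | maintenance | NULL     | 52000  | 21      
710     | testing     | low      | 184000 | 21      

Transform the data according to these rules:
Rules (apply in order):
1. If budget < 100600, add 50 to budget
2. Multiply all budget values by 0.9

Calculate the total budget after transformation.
905625.0

Step 1: Apply Rule 1 - Add 50 to records with budget < 100600
  - 5 records affected: 285000 + (5 × 50) = 285250
  - Unaffected records: 721000
  - Sum after Rule 1: 1006250
Step 2: Apply Rule 2 - Multiply all by 0.9
  - 1006250 × 0.9 = 905625.0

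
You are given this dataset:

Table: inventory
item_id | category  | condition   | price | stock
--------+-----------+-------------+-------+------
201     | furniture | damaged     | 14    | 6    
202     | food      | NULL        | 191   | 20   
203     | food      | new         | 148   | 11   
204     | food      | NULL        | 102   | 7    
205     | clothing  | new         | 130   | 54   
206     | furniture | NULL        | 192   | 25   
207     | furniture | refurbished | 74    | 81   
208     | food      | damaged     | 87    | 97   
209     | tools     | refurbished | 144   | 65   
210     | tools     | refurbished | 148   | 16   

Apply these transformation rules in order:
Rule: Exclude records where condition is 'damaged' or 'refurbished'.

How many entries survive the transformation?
5

Step 1: Count records to exclude
  - 2 (damaged) + 3 (refurbished) = 5 records
Step 2: Total records: 10
Step 3: Remaining = 10 - 5 = 5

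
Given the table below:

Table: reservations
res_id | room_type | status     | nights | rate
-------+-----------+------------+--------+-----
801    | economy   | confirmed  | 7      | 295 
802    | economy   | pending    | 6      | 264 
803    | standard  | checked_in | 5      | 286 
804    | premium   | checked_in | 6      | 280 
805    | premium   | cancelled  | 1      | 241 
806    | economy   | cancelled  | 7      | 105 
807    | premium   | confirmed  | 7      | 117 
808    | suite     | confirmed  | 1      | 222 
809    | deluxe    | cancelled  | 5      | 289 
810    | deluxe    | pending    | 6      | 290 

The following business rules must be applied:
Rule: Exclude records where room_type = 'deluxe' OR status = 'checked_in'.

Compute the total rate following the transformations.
1244

Step 1: Find records where room_type = 'deluxe' OR status = 'checked_in'
Step 2: 4 records match, summing to 1145
Step 3: Original sum: 2389
Step 4: Remaining sum = 2389 - 1145 = 1244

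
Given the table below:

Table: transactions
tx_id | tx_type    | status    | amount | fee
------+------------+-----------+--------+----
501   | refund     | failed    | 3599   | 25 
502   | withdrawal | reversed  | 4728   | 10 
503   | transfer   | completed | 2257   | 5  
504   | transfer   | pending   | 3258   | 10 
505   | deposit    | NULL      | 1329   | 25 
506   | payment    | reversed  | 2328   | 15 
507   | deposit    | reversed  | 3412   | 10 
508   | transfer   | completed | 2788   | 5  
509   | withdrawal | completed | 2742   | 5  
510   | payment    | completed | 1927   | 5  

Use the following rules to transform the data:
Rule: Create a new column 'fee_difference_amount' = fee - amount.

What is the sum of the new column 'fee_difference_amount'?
-28253

Step 1: For each record, compute fee - amount
Example calculations:
  25 - 3599 = -3574
  10 - 4728 = -4718
  5 - 2257 = -2252
  ...
Step 2: Sum all derived values
Step 3: Total = -28253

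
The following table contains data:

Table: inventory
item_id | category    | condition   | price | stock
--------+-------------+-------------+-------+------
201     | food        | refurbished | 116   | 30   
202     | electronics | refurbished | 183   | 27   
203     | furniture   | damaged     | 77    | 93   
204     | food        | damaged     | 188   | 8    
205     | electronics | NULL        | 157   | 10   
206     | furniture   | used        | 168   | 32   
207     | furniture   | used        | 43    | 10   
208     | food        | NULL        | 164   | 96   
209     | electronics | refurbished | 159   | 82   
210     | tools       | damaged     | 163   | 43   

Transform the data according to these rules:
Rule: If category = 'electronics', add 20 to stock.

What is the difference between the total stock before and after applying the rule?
60

Step 1: Original sum of stock = 431
Step 2: 3 records have category = 'electronics'
Step 3: Each affected record changes by 20
Step 4: Total change = 3 × 20 = 60
Step 5: New sum = 431 + 60 = 491
Step 6: Difference = |491 - 431| = 60
        (Sum increased by 60)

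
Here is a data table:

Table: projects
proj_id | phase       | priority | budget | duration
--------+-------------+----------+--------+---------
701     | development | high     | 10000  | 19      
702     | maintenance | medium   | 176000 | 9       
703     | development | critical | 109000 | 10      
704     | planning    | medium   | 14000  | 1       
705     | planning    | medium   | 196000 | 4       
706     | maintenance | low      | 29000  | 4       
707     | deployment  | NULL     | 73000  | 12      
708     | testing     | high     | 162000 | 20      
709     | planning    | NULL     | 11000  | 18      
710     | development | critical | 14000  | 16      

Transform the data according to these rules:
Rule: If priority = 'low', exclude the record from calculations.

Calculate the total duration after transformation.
109

Step 1: Identify records where priority = 'low'
Step 2: The excluded records sum to 4
Step 3: Original total duration = 113
Step 4: Remaining total = 113 - 4 = 109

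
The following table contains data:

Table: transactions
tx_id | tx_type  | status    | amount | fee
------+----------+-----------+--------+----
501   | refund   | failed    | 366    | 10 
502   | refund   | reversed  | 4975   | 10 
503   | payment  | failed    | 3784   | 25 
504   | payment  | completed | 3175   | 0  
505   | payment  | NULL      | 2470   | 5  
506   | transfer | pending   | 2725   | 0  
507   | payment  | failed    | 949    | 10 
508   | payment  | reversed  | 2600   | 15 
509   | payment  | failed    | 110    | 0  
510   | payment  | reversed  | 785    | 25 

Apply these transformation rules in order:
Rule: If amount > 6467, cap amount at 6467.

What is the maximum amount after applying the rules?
4975

Step 1: Original maximum amount = 4975
Step 2: Check cap of 6467 against maximum
Step 3: No records exceed the cap (max 4975 <= cap 6467), so no capping applies
Step 4: Maximum after transformation = 4975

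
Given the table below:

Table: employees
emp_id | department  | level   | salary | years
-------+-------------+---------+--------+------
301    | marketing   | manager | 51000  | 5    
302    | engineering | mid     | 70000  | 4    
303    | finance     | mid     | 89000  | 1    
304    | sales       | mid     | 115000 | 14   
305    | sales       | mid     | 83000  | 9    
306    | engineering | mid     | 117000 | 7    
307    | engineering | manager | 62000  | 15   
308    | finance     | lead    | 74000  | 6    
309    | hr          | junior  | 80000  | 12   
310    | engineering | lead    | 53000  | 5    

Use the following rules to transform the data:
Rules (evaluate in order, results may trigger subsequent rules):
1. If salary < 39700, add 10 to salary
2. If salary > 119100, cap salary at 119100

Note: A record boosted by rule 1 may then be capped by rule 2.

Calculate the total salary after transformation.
794000

Step 1: Apply rule 1 to records with salary < 39700
  - 0 records get bonus of 10
  - Of these, 0 records then exceed 119100 and get capped
Step 2: Apply rule 2 to records with salary > 119100
  - 0 records (original) are capped
Step 3: Calculate final sum = 794000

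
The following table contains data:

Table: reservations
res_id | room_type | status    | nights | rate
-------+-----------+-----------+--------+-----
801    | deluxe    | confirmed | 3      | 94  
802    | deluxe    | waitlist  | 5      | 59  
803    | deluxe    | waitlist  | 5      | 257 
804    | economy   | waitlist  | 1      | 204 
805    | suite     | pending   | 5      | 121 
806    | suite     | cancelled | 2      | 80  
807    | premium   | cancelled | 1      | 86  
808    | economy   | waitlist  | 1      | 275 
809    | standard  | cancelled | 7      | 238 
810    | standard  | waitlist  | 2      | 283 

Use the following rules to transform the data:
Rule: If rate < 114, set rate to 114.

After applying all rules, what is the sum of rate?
1834

Step 1: 4 records have rate < 114
Step 2: These records originally summed to 319
Step 3: After setting to minimum: 4 × 114 = 456
Step 4: Unaffected records sum: 1378
Step 5: Final sum = 456 + 1378 = 1834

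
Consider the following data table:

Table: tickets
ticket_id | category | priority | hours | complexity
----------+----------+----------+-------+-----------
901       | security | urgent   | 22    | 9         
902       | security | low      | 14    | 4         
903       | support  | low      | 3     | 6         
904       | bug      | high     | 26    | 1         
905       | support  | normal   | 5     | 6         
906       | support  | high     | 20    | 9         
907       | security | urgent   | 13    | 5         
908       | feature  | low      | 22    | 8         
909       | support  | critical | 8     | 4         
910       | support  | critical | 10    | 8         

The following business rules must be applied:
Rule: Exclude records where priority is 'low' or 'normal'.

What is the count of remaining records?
6

Step 1: Count records to exclude
  - 3 (low) + 1 (normal) = 4 records
Step 2: Total records: 10
Step 3: Remaining = 10 - 4 = 6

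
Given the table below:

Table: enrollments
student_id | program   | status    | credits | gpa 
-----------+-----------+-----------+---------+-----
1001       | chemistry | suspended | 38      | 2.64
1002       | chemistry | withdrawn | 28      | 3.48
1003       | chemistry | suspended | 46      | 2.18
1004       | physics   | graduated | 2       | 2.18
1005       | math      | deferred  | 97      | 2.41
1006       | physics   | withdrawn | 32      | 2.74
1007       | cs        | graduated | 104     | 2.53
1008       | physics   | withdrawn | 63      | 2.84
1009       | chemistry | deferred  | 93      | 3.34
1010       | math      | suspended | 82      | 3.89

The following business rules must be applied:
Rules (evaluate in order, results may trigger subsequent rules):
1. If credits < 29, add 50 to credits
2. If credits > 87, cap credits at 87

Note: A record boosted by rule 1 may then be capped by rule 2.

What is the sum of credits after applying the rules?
652

Step 1: Apply rule 1 to records with credits < 29
  - 2 records get bonus of 50
  - Of these, 0 records then exceed 87 and get capped
Step 2: Apply rule 2 to records with credits > 87
  - 3 records (original) are capped
Step 3: Calculate final sum = 652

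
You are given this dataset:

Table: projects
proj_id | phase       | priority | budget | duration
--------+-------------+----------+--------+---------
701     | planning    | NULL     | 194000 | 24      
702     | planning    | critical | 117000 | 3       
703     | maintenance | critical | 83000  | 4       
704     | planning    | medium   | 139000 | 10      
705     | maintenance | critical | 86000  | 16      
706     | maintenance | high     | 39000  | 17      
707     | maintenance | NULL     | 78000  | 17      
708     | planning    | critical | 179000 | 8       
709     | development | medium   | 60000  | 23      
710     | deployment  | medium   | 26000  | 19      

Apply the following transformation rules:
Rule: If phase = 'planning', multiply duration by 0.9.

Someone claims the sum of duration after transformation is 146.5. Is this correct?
No, the correct result is 136.5.

Step 1: Calculate the correct sum after transformation
Step 2: Apply multiplier 0.9 to records where phase = 'planning'
Step 3: Correct result = 136.5
Step 4: Claimed result = 146.5
Step 5: 136.5 ≠ 146.5
Conclusion: The claimed result is incorrect. The correct answer is 136.5.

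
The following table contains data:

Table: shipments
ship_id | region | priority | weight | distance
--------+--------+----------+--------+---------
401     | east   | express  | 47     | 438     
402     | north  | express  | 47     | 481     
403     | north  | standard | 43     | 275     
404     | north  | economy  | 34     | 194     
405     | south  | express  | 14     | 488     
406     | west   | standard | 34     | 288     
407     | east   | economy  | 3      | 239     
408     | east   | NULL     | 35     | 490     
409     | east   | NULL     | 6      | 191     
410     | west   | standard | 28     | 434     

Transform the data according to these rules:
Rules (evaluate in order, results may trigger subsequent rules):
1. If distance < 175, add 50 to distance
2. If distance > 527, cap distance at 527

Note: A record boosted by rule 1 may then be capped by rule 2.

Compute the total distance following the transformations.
3518

Step 1: Apply rule 1 to records with distance < 175
  - 0 records get bonus of 50
  - Of these, 0 records then exceed 527 and get capped
Step 2: Apply rule 2 to records with distance > 527
  - 0 records (original) are capped
Step 3: Calculate final sum = 3518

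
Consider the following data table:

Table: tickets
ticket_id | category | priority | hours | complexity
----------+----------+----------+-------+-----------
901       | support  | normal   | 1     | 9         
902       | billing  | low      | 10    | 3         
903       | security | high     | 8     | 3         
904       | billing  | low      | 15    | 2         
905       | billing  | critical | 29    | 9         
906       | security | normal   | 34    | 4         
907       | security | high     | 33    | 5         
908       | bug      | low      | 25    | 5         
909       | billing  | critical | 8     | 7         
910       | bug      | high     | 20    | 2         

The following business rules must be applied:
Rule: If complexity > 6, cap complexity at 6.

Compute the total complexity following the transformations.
42

Step 1: 3 records have complexity > 6
Step 2: These records originally summed to 25
Step 3: After capping: 3 × 6 = 18
Step 4: Unaffected records sum: 24
Step 5: Final sum = 18 + 24 = 42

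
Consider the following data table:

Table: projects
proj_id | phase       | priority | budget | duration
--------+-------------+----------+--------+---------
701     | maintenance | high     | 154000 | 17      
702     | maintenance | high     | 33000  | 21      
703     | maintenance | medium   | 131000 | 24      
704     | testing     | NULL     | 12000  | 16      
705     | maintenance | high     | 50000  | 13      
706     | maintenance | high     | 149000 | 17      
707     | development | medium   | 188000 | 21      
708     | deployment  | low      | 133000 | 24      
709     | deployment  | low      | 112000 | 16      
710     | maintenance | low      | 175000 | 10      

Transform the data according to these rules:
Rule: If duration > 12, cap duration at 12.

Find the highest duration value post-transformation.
12

Step 1: Original maximum duration = 24
Step 2: Apply cap at 12
Step 3: 9 records had duration > 12 and were capped
Step 4: Maximum after transformation = 12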